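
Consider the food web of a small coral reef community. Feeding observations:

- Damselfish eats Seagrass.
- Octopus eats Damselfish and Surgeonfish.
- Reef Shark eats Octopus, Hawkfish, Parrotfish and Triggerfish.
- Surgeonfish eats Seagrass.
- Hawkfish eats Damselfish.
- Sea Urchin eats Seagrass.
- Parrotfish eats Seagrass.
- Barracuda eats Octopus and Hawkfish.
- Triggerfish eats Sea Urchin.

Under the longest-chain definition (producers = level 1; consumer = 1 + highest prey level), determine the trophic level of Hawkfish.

Trophic level 3

Seagrass is a producer → level 1.
Damselfish eats Seagrass → level 2.
Hawkfish eats Damselfish → level 3.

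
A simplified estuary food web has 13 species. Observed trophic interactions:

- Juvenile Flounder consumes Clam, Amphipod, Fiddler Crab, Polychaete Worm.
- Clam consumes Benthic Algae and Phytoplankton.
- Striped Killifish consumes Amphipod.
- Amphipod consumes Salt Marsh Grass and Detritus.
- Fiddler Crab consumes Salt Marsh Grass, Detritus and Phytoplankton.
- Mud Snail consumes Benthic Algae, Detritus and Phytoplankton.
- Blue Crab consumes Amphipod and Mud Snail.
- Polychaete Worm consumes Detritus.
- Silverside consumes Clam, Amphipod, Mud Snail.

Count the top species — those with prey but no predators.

Top species (has prey, but nothing eats it): Blue Crab, Striped Killifish, Juvenile Flounder, Silverside.
Count: 4.

4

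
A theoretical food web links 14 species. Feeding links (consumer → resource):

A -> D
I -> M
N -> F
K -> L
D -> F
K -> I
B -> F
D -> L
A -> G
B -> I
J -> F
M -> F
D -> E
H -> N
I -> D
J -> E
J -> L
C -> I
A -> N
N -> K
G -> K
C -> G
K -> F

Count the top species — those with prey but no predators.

5

Top species (has prey, but nothing eats it): J, B, A, H, C.
Count: 5.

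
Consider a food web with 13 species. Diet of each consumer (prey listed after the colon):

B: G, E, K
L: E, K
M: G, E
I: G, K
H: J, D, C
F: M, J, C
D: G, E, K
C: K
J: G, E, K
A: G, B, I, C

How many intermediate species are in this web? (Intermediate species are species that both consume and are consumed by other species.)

6

Intermediate species (has both prey and predators): M, J, B, D, I, C.
Count: 6.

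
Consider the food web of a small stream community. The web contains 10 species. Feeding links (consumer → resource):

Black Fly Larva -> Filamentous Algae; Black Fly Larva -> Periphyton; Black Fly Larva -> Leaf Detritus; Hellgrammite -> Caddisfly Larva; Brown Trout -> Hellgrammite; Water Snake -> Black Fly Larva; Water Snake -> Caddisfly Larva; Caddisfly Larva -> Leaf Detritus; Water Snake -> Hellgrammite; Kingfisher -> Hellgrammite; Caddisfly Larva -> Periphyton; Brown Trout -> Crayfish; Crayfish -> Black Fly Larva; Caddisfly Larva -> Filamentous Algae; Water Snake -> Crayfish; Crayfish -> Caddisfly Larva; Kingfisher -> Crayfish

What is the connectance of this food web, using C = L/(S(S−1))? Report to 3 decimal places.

The web has S = 10 species and L = 17 feeding links.
C = L / (S(S−1)) = 17 / 90 = 0.1889 ≈ 0.189.

C = 0.189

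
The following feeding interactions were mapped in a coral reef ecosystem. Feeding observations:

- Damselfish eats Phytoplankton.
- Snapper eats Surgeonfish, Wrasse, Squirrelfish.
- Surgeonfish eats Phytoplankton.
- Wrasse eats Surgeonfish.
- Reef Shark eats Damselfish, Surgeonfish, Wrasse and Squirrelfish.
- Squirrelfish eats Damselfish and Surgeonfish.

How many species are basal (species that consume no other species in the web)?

1

Basal species (no prey listed): Phytoplankton.
Count: 1.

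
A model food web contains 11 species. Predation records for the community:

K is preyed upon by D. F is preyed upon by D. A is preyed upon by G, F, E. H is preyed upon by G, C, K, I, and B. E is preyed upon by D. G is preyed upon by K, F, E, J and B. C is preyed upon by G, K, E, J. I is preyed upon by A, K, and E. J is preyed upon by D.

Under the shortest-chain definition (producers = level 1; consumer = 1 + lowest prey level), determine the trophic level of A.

H is a producer → level 1.
I eats H → level 2.
A eats I → level 3.
No prey of A is below level 2, so 3 is the minimum.

Trophic level 3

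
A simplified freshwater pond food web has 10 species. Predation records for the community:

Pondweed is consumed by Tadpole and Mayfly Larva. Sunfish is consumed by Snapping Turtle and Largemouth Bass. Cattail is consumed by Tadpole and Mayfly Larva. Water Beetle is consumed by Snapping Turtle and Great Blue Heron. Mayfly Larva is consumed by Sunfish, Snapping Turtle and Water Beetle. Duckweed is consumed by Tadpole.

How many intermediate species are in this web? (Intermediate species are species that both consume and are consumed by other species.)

3

Intermediate species (has both prey and predators): Mayfly Larva, Sunfish, Water Beetle.
Count: 3.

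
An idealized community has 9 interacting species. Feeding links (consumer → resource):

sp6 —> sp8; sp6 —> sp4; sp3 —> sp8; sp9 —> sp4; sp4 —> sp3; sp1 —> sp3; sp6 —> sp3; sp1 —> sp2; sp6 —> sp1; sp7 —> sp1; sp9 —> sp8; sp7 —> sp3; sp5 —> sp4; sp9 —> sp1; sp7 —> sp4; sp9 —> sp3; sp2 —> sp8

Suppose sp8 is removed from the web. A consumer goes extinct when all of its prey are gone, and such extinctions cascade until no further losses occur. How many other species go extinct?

Remove sp8.
Round 1: sp2 (all prey gone), sp3 (all prey gone) → extinct.
Round 2: sp4 (all prey gone), sp1 (all prey gone) → extinct.
Round 3: sp9 (all prey gone), sp5 (all prey gone), sp7 (all prey gone), sp6 (all prey gone) → extinct.
No further losses. Total secondary extinctions: 8.

8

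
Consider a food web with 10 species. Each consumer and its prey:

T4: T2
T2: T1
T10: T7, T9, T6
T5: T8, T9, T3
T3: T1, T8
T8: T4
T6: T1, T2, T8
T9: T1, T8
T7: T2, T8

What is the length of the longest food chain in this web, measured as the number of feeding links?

One longest chain: T1 → T2 → T4 → T8 → T9 → T5.
It has 6 species and 5 links.

5 links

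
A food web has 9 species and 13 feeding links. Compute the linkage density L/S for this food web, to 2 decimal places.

L/S = 1.44

There are L = 13 links among S = 9 species.
L/S = 13/9 = 1.4444 ≈ 1.44.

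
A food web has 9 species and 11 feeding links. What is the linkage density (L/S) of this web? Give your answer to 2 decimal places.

There are L = 11 links among S = 9 species.
L/S = 11/9 = 1.2222 ≈ 1.22.

L/S = 1.22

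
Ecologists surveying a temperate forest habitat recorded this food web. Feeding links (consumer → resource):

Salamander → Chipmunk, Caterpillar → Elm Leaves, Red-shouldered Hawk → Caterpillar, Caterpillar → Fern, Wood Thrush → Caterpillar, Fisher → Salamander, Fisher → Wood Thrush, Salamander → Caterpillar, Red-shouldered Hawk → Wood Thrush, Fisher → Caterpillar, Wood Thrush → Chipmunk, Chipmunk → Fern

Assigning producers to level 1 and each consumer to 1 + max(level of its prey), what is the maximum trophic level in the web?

4

Producers (level 1): Elm Leaves, Fern.
Fern → Chipmunk → Wood Thrush → Fisher gives Fisher level 4.
No species has a prey at level 4, so no species reaches level 5.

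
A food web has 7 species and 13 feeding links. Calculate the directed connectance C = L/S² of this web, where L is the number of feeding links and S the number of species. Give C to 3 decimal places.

C = 0.265

The web has S = 7 species and L = 13 feeding links.
C = L / S² = 13 / 49 = 0.2653 ≈ 0.265.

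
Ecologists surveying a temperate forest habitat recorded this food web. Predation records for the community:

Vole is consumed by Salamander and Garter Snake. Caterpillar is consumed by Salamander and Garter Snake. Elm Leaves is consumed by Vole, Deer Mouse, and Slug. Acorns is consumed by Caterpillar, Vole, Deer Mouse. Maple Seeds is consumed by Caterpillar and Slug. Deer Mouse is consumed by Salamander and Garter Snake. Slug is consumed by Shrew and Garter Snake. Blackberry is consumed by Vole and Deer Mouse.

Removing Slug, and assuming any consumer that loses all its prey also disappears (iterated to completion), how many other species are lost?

Remove Slug.
Round 1: Shrew (all prey gone) → extinct.
No further losses. Total secondary extinctions: 1.

1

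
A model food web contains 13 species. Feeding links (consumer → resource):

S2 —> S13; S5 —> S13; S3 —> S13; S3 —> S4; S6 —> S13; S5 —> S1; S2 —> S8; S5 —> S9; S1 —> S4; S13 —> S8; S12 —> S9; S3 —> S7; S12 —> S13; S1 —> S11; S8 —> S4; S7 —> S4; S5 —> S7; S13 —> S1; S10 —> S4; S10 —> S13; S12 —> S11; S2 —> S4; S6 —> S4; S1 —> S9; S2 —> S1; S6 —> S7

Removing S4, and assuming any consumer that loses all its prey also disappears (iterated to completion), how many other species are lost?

2

Remove S4.
Round 1: S7 (all prey gone), S8 (all prey gone) → extinct.
No further losses. Total secondary extinctions: 2.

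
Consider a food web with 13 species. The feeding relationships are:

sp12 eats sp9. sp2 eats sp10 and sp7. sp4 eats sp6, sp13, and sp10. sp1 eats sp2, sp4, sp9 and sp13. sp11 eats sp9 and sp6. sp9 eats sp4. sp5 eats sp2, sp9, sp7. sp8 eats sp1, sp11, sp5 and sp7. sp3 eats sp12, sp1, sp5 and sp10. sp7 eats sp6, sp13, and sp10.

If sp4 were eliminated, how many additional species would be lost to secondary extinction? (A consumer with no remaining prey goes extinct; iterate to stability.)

Remove sp4.
Round 1: sp9 (all prey gone) → extinct.
Round 2: sp12 (all prey gone) → extinct.
No further losses. Total secondary extinctions: 2.

2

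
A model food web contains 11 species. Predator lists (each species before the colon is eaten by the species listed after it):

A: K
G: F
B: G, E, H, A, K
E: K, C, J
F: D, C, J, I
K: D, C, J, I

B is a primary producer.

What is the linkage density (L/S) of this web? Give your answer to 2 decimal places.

There are L = 18 links among S = 11 species.
L/S = 18/11 = 1.6364 ≈ 1.64.

L/S = 1.64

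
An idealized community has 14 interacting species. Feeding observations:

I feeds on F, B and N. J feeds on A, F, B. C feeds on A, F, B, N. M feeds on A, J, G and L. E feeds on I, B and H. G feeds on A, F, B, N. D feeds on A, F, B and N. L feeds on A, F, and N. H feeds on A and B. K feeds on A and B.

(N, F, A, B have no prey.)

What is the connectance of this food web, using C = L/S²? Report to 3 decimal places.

C = 0.163

The web has S = 14 species and L = 32 feeding links.
C = L / S² = 32 / 196 = 0.1633 ≈ 0.163.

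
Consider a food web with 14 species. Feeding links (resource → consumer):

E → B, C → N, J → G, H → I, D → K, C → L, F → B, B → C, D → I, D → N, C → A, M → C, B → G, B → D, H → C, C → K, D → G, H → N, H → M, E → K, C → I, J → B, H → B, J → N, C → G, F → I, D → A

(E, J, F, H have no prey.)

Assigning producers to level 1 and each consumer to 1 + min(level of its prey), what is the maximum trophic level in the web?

Producers (level 1): E, J, F, H.
Following each consumer down to its lowest-level prey: E → B → D (levels 1 through 3).
All prey of D (B 2) are at level 2 or above, so D is at level 1 + 2 = 3.
Every consumer has at least one prey at level 2 or below, so none exceeds level 3.

3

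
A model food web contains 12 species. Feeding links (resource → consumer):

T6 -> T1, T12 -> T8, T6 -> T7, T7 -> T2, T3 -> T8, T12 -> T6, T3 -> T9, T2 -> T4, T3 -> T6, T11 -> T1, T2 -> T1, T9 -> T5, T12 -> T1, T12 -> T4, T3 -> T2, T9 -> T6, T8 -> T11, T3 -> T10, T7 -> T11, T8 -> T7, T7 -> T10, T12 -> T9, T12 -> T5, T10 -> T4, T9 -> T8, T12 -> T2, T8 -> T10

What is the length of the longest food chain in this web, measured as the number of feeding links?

One longest chain: T3 → T9 → T6 → T7 → T2 → T4.
It has 6 species and 5 links.

5 links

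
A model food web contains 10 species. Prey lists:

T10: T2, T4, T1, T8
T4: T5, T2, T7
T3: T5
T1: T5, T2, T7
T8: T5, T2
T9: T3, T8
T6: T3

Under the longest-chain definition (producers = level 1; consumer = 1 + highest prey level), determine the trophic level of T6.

T5 is a producer → level 1.
T3 eats T5 → level 2.
T6 eats T3 → level 3.

Trophic level 3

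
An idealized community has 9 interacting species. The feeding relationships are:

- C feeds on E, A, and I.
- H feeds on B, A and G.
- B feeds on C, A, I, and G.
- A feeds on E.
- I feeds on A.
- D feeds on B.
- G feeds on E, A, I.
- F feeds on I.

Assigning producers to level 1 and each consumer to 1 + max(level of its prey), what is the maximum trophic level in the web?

Producers (level 1): E.
E → A → I → C → B → D gives D level 6.
No species has a prey at level 6, so no species reaches level 7.

6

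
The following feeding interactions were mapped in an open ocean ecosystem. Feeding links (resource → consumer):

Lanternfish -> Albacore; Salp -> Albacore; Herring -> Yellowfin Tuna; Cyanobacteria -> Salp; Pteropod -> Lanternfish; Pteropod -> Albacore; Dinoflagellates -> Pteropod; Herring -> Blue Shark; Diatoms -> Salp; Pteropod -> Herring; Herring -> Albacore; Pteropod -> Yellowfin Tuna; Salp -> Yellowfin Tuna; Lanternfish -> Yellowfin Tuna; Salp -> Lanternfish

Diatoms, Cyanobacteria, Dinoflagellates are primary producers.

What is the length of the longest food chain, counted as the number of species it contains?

4 species

One longest chain: Dinoflagellates → Pteropod → Herring → Blue Shark.
It has 4 species and 3 links.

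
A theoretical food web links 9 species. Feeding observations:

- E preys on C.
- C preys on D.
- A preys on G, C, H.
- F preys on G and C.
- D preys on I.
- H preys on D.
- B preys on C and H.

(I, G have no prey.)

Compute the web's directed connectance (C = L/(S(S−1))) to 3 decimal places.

The web has S = 9 species and L = 11 feeding links.
C = L / (S(S−1)) = 11 / 72 = 0.1528 ≈ 0.153.

C = 0.153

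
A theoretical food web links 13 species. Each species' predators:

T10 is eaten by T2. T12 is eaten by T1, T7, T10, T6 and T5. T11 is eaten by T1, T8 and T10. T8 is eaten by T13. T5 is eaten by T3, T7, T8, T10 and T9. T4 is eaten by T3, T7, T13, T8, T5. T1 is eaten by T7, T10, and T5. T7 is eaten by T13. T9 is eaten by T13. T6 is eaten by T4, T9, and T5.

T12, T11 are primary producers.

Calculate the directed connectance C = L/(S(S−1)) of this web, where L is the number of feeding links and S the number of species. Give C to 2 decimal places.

C = 0.18

The web has S = 13 species and L = 28 feeding links.
C = L / (S(S−1)) = 28 / 156 = 0.1795 ≈ 0.18.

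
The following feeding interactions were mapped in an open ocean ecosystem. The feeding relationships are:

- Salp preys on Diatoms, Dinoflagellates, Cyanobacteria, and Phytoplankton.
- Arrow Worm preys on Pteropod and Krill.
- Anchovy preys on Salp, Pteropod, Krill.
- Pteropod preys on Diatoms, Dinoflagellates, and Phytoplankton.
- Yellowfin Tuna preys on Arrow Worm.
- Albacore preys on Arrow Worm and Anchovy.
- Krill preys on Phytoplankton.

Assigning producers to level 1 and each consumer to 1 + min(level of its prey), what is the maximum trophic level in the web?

Producers (level 1): Cyanobacteria, Diatoms, Phytoplankton, Dinoflagellates.
Following each consumer down to its lowest-level prey: Diatoms → Pteropod → Arrow Worm → Albacore (levels 1 through 4).
All prey of Albacore (Arrow Worm 3, Anchovy 3) are at level 3 or above, so Albacore is at level 1 + 3 = 4.
Every consumer has at least one prey at level 3 or below, so none exceeds level 4.

4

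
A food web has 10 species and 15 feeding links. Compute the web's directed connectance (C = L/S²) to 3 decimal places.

The web has S = 10 species and L = 15 feeding links.
C = L / S² = 15 / 100 = 0.1500 ≈ 0.150.

C = 0.150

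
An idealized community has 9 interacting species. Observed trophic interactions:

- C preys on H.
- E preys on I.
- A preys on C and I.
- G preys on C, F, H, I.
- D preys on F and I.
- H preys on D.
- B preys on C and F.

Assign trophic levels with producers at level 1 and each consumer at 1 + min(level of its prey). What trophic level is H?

Trophic level 3

F is a producer → level 1.
D eats F → level 2.
H eats D → level 3.
No prey of H is below level 2, so 3 is the minimum.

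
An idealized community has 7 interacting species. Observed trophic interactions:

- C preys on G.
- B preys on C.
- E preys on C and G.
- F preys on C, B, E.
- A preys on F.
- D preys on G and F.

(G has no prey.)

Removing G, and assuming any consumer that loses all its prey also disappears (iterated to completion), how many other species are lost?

Remove G.
Round 1: C (all prey gone) → extinct.
Round 2: E (all prey gone), B (all prey gone) → extinct.
Round 3: F (all prey gone) → extinct.
Round 4: A (all prey gone), D (all prey gone) → extinct.
No further losses. Total secondary extinctions: 6.

6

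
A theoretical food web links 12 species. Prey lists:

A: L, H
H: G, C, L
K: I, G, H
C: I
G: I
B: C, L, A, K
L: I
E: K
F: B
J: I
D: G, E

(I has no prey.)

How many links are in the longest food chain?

One longest chain: I → G → H → A → B → F.
It has 6 species and 5 links.

5 links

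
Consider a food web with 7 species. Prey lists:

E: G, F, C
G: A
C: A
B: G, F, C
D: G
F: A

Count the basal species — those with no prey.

1

Basal species (no prey listed): A.
Count: 1.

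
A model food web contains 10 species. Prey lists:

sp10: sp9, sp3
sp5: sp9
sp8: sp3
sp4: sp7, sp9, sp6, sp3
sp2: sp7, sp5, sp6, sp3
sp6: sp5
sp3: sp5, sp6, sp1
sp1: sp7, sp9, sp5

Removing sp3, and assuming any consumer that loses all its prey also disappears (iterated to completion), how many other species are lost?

1

Remove sp3.
Round 1: sp8 (all prey gone) → extinct.
No further losses. Total secondary extinctions: 1.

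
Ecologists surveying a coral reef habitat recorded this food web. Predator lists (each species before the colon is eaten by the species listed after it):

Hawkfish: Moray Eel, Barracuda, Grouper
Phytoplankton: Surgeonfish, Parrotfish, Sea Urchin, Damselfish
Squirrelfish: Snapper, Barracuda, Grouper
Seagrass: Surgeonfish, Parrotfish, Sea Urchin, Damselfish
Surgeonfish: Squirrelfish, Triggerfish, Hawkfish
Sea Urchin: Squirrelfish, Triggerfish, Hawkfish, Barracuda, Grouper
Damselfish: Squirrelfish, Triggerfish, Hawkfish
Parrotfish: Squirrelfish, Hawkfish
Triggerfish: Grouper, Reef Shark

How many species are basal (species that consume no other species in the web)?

2

Basal species (no prey listed): Phytoplankton, Seagrass.
Count: 2.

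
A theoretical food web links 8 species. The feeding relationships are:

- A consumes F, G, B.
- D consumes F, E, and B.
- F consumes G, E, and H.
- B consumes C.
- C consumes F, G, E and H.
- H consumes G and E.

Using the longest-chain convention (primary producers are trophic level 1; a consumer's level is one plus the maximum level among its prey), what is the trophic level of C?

Trophic level 4

E is a producer → level 1.
H eats E (level 1); other prey at levels: G 1 → level 2.
F eats H (level 2); other prey at levels: E 1, G 1 → level 3.
C eats F (level 3); other prey at levels: E 1, G 1, H 2 → level 4.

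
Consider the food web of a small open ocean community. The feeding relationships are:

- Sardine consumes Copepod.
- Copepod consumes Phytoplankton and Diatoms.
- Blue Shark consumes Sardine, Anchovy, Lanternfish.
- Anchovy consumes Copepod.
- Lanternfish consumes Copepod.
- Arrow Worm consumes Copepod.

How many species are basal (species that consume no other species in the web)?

Basal species (no prey listed): Diatoms, Phytoplankton.
Count: 2.

2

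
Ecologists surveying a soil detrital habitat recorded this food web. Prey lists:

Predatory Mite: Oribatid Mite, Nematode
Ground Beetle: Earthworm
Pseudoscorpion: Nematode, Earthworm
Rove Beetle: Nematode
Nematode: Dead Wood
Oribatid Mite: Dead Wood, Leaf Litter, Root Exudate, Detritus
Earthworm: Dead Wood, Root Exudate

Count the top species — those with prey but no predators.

4

Top species (has prey, but nothing eats it): Rove Beetle, Ground Beetle, Predatory Mite, Pseudoscorpion.
Count: 4.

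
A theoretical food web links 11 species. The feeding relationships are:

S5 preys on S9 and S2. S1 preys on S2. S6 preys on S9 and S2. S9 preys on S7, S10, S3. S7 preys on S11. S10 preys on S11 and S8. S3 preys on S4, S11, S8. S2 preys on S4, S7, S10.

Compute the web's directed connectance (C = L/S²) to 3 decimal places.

C = 0.140

The web has S = 11 species and L = 17 feeding links.
C = L / S² = 17 / 121 = 0.1405 ≈ 0.140.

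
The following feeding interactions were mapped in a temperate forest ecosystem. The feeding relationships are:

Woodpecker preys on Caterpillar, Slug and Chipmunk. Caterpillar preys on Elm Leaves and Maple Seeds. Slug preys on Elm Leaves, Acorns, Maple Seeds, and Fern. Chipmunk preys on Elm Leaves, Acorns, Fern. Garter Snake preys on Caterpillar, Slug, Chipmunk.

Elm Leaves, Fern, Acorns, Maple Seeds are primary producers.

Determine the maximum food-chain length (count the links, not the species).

One longest chain: Elm Leaves → Slug → Woodpecker.
It has 3 species and 2 links.

2 links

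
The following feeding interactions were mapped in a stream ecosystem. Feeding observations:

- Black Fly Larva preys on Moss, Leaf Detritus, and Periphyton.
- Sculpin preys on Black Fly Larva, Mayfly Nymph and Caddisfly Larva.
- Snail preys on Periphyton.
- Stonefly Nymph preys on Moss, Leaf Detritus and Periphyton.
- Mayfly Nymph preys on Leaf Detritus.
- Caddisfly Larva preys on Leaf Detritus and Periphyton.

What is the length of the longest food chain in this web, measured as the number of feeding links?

2 links

One longest chain: Periphyton → Black Fly Larva → Sculpin.
It has 3 species and 2 links.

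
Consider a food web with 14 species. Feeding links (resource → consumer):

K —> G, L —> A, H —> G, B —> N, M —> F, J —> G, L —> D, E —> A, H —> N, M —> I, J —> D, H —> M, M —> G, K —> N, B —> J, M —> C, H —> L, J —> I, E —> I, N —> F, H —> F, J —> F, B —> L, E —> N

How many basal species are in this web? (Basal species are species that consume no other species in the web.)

Basal species (no prey listed): E, B, H, K.
Count: 4.

4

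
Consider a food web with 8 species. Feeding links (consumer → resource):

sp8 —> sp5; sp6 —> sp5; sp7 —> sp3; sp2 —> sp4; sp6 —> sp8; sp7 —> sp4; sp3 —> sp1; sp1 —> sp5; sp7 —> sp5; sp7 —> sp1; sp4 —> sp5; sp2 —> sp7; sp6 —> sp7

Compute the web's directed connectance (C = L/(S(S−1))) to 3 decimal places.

C = 0.232

The web has S = 8 species and L = 13 feeding links.
C = L / (S(S−1)) = 13 / 56 = 0.2321 ≈ 0.232.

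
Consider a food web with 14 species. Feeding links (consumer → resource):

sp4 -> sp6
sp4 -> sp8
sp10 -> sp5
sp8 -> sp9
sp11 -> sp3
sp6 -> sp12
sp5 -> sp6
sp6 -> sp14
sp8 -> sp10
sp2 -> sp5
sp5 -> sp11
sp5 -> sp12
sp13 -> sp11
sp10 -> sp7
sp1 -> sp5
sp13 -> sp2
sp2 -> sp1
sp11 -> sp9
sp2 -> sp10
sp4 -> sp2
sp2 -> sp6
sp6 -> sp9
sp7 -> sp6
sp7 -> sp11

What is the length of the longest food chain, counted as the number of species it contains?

One longest chain: sp9 → sp11 → sp5 → sp1 → sp2 → sp13.
It has 6 species and 5 links.

6 species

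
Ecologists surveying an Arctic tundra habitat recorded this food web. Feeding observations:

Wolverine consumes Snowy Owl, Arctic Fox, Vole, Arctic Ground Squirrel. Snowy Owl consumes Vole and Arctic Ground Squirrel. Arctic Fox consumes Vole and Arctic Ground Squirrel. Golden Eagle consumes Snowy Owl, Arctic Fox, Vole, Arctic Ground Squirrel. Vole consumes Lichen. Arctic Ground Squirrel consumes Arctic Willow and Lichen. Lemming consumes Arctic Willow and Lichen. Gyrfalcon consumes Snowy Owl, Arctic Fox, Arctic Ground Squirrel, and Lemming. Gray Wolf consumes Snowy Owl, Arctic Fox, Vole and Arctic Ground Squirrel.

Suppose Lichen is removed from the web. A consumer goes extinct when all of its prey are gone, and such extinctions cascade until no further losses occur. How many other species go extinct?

Remove Lichen.
Round 1: Vole (all prey gone) → extinct.
No further losses. Total secondary extinctions: 1.

1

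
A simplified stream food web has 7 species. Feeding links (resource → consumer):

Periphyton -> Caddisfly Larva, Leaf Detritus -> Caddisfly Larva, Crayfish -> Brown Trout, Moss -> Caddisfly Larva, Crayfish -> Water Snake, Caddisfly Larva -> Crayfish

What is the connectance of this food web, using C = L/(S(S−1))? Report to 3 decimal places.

C = 0.143

The web has S = 7 species and L = 6 feeding links.
C = L / (S(S−1)) = 6 / 42 = 0.1429 ≈ 0.143.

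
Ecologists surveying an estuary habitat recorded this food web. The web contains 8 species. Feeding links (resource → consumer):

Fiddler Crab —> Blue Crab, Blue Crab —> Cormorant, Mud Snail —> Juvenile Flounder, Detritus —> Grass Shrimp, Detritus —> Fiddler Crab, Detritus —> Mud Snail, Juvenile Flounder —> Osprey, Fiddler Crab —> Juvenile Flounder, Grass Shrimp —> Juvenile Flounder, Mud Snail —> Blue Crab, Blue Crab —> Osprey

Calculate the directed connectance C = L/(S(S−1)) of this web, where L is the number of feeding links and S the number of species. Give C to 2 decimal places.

C = 0.20

The web has S = 8 species and L = 11 feeding links.
C = L / (S(S−1)) = 11 / 56 = 0.1964 ≈ 0.20.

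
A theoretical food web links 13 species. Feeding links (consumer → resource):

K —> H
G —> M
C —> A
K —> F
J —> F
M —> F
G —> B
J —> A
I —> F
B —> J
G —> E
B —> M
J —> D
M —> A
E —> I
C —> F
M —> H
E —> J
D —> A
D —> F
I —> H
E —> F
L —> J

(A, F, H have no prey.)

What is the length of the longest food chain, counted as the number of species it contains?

5 species

One longest chain: A → D → J → B → G.
It has 5 species and 4 links.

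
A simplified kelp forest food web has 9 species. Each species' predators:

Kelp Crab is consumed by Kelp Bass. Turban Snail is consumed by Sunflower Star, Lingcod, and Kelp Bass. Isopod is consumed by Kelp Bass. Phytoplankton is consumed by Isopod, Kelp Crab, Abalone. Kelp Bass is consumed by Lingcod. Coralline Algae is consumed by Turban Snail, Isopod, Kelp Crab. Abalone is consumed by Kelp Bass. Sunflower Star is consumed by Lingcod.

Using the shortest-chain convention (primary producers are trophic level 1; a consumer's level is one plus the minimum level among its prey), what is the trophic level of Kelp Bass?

Phytoplankton is a producer → level 1.
Abalone eats Phytoplankton → level 2.
Kelp Bass eats Abalone → level 3.
No prey of Kelp Bass is below level 2, so 3 is the minimum.

Trophic level 3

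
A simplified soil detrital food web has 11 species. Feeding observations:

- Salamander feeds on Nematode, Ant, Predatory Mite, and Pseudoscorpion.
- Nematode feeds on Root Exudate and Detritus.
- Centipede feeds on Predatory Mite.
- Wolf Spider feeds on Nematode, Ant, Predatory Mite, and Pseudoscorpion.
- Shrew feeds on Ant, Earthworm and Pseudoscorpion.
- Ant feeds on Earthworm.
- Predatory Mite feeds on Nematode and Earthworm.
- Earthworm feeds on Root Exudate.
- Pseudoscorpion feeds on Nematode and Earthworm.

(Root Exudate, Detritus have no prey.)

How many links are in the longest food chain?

3 links

One longest chain: Root Exudate → Nematode → Pseudoscorpion → Salamander.
It has 4 species and 3 links.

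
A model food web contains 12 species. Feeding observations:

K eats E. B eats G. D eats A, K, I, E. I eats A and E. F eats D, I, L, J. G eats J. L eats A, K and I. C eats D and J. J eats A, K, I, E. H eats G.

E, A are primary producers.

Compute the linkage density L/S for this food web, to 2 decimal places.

L/S = 1.92

There are L = 23 links among S = 12 species.
L/S = 23/12 = 1.9167 ≈ 1.92.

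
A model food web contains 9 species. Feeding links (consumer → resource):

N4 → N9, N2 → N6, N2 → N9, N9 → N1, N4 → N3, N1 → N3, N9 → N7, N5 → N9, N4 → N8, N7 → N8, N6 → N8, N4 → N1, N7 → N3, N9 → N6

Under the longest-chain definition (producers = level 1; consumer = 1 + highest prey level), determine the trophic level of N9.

Trophic level 3

N8 is a producer → level 1.
N6 eats N8 → level 2.
N9 eats N6 (level 2); other prey at levels: N7 2, N1 2 → level 3.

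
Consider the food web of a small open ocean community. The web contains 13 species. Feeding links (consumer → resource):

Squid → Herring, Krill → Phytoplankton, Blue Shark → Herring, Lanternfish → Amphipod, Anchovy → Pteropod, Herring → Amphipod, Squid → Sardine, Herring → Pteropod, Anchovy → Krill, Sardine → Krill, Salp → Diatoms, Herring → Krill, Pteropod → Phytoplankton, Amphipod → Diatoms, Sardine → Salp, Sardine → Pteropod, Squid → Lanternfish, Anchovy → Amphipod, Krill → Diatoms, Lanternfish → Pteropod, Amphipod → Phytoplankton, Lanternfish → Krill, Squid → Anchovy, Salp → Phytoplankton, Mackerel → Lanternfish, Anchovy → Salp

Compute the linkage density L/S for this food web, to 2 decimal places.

L/S = 2.00

There are L = 26 links among S = 13 species.
L/S = 26/13 = 2.0000 ≈ 2.00.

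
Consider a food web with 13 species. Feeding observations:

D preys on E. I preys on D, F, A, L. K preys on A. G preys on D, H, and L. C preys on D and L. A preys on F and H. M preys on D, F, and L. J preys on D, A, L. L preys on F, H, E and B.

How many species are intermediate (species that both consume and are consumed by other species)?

Intermediate species (has both prey and predators): D, L, A.
Count: 3.

3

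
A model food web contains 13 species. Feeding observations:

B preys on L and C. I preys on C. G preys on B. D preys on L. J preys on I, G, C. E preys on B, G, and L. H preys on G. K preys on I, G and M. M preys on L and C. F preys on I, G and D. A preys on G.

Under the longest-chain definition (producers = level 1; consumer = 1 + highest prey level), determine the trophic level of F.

Trophic level 4

C is a producer → level 1.
B eats C (level 1); other prey at levels: L 1 → level 2.
G eats B → level 3.
F eats G (level 3); other prey at levels: I 2, D 2 → level 4.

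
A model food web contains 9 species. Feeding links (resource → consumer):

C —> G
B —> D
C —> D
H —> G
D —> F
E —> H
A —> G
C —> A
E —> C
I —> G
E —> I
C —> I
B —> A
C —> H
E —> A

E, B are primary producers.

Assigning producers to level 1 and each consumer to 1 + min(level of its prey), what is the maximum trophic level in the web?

3

Producers (level 1): E, B.
Following each consumer down to its lowest-level prey: E → C → G (levels 1 through 3).
All prey of G (C 2, A 2, H 2, I 2) are at level 2 or above, so G is at level 1 + 2 = 3.
Every consumer has at least one prey at level 2 or below, so none exceeds level 3.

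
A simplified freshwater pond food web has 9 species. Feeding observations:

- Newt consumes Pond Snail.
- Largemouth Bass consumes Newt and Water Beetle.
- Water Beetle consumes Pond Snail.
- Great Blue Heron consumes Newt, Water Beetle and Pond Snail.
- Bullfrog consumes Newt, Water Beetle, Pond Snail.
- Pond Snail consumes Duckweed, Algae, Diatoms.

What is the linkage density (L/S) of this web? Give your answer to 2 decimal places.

L/S = 1.44

There are L = 13 links among S = 9 species.
L/S = 13/9 = 1.4444 ≈ 1.44.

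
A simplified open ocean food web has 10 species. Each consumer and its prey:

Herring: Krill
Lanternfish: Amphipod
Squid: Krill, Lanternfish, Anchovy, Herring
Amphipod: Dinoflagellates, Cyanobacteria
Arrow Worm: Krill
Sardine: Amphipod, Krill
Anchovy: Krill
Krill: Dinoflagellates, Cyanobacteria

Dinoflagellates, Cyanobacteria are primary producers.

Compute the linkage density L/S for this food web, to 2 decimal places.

L/S = 1.40

There are L = 14 links among S = 10 species.
L/S = 14/10 = 1.4000 ≈ 1.40.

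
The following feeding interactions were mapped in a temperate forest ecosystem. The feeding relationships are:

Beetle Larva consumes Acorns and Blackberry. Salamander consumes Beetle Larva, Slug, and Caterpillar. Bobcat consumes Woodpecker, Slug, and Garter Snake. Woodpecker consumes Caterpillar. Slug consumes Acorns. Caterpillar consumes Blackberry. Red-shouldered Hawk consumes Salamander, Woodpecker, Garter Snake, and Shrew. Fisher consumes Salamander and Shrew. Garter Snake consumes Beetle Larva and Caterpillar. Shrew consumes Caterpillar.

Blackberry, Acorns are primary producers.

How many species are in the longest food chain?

One longest chain: Blackberry → Beetle Larva → Garter Snake → Bobcat.
It has 4 species and 3 links.

4 species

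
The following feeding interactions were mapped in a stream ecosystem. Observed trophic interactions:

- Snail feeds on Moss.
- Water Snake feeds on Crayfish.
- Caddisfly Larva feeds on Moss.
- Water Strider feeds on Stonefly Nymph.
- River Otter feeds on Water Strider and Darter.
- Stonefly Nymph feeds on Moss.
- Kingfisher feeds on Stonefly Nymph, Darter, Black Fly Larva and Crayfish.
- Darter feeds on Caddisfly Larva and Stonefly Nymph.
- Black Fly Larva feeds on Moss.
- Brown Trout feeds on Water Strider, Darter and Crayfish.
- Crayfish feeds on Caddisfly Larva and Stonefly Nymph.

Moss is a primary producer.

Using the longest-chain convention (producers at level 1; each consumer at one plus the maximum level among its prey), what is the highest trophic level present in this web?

Producers (level 1): Moss.
Moss → Stonefly Nymph → Crayfish → Water Snake gives Water Snake level 4.
No species has a prey at level 4, so no species reaches level 5.

4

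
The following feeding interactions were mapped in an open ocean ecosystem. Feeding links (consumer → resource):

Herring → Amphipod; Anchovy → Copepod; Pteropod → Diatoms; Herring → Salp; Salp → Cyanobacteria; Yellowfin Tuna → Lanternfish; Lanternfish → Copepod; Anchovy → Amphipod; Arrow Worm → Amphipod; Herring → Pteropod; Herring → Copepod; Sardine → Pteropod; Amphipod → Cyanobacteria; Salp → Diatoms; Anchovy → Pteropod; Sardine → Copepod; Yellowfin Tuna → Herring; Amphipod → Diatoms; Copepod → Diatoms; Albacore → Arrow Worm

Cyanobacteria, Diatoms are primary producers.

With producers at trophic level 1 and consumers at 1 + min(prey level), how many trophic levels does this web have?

Producers (level 1): Cyanobacteria, Diatoms.
Following each consumer down to its lowest-level prey: Cyanobacteria → Amphipod → Arrow Worm → Albacore (levels 1 through 4).
All prey of Albacore (Arrow Worm 3) are at level 3 or above, so Albacore is at level 1 + 3 = 4.
Every consumer has at least one prey at level 3 or below, so none exceeds level 4.

4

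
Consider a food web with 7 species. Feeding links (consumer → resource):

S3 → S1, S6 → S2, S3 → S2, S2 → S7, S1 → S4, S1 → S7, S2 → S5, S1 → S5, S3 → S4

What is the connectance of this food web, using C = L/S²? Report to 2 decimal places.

The web has S = 7 species and L = 9 feeding links.
C = L / S² = 9 / 49 = 0.1837 ≈ 0.18.

C = 0.18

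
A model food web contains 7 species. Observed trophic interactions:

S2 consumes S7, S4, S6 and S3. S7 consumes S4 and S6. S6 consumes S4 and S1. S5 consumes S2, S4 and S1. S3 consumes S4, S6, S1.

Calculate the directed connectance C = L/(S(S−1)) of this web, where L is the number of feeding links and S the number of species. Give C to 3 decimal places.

C = 0.333

The web has S = 7 species and L = 14 feeding links.
C = L / (S(S−1)) = 14 / 42 = 0.3333 ≈ 0.333.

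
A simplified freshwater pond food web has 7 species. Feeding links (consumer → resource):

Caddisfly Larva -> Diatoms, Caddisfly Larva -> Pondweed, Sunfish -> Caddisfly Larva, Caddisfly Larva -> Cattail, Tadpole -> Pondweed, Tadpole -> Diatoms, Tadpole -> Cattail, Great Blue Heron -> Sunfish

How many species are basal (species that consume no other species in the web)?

Basal species (no prey listed): Pondweed, Cattail, Diatoms.
Count: 3.

3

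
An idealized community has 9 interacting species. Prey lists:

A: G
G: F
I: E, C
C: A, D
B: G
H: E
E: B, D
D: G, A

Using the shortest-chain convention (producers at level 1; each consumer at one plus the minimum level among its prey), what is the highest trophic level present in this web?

5

Producers (level 1): F.
Following each consumer down to its lowest-level prey: F → G → B → E → H (levels 1 through 5).
All prey of H (E 4) are at level 4 or above, so H is at level 1 + 4 = 5.
Every consumer has at least one prey at level 4 or below, so none exceeds level 5.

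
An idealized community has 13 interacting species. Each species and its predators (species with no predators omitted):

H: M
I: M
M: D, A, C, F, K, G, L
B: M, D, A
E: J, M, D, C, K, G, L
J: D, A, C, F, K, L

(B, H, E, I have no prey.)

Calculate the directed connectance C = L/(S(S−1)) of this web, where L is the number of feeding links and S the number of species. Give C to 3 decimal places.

The web has S = 13 species and L = 25 feeding links.
C = L / (S(S−1)) = 25 / 156 = 0.1603 ≈ 0.160.

C = 0.160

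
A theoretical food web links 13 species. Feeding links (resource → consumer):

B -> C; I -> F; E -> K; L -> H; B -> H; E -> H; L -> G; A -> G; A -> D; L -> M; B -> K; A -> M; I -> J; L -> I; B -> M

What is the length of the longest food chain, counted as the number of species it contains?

3 species

One longest chain: L → I → F.
It has 3 species and 2 links.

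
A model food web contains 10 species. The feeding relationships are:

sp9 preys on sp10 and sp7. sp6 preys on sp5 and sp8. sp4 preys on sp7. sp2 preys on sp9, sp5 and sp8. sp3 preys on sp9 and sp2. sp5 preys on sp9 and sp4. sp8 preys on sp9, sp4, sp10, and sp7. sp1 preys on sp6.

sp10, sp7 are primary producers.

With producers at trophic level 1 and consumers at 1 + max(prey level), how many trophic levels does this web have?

Producers (level 1): sp10, sp7.
sp7 → sp4 → sp8 → sp6 → sp1 gives sp1 level 5.
No species has a prey at level 5, so no species reaches level 6.

5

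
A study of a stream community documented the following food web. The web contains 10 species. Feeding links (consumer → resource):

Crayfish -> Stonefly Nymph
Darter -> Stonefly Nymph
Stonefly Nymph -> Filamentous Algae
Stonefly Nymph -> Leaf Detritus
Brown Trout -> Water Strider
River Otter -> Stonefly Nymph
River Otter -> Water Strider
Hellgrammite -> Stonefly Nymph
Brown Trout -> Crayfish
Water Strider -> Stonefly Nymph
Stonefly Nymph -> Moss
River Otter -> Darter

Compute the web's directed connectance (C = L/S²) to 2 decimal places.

The web has S = 10 species and L = 12 feeding links.
C = L / S² = 12 / 100 = 0.1200 ≈ 0.12.

C = 0.12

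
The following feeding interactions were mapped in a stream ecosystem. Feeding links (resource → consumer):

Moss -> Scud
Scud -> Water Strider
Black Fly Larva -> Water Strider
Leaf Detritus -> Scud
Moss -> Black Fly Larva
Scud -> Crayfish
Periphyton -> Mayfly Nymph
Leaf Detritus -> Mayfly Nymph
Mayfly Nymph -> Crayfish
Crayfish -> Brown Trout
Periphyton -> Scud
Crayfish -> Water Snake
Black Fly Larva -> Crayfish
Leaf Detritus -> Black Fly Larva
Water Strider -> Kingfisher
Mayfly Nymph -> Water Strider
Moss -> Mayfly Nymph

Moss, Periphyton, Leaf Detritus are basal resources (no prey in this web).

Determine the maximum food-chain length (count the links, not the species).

3 links

One longest chain: Moss → Black Fly Larva → Crayfish → Brown Trout.
It has 4 species and 3 links.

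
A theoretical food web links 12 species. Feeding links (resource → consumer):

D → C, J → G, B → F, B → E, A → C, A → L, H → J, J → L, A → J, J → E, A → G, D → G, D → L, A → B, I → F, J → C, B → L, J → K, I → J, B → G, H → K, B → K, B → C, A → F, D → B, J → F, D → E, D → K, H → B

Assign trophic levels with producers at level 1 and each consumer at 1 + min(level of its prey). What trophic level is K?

D is a producer → level 1.
K eats D → level 2.

Trophic level 2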